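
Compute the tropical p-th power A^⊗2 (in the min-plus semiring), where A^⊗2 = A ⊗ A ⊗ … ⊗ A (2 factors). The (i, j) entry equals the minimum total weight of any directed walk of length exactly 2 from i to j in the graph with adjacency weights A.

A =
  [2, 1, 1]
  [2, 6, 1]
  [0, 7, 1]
A^⊗2 =
  [1, 3, 2]
  [1, 3, 2]
  [1, 1, 1]

Each entry (A^⊗2)_ij equals the minimum over all length-2 walks i = v_0 → v_1 → … → v_2 = j of Σ_t A[v_t][v_{t+1}]. For example, for (i, j) = (0, 2) we minimise over 3 possible intermediate vertex sequences; the minimum is 2, attained along the walk 0 → 1 → 2.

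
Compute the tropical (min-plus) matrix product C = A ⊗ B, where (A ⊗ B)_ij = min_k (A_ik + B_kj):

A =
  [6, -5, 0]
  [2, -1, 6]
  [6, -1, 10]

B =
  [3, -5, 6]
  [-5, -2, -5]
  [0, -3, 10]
A ⊗ B =
  [-10, -7, -10]
  [-6, -3, -6]
  [-6, -3, -6]

Apply the min-plus product entry-by-entry:
  C[0][0] = min over k of (A[0][0] + B[0][0] = 6 + 3 = 9, A[0][1] + B[1][0] = -5 + -5 = -10, A[0][2] + B[2][0] = 0 + 0 = 0) = -10 (attained at k = 1)
  C[0][1] = min over k of (A[0][0] + B[0][1] = 6 + -5 = 1, A[0][1] + B[1][1] = -5 + -2 = -7, A[0][2] + B[2][1] = 0 + -3 = -3) = -7 (attained at k = 1)
  C[0][2] = min over k of (A[0][0] + B[0][2] = 6 + 6 = 12, A[0][1] + B[1][2] = -5 + -5 = -10, A[0][2] + B[2][2] = 0 + 10 = 10) = -10 (attained at k = 1)
  C[1][0] = min over k of (A[1][0] + B[0][0] = 2 + 3 = 5, A[1][1] + B[1][0] = -1 + -5 = -6, A[1][2] + B[2][0] = 6 + 0 = 6) = -6 (attained at k = 1)
  C[1][1] = min over k of (A[1][0] + B[0][1] = 2 + -5 = -3, A[1][1] + B[1][1] = -1 + -2 = -3, A[1][2] + B[2][1] = 6 + -3 = 3) = -3 (attained at k = 0)
  C[1][2] = min over k of (A[1][0] + B[0][2] = 2 + 6 = 8, A[1][1] + B[1][2] = -1 + -5 = -6, A[1][2] + B[2][2] = 6 + 10 = 16) = -6 (attained at k = 1)
  C[2][0] = min over k of (A[2][0] + B[0][0] = 6 + 3 = 9, A[2][1] + B[1][0] = -1 + -5 = -6, A[2][2] + B[2][0] = 10 + 0 = 10) = -6 (attained at k = 1)
  C[2][1] = min over k of (A[2][0] + B[0][1] = 6 + -5 = 1, A[2][1] + B[1][1] = -1 + -2 = -3, A[2][2] + B[2][1] = 10 + -3 = 7) = -3 (attained at k = 1)
  C[2][2] = min over k of (A[2][0] + B[0][2] = 6 + 6 = 12, A[2][1] + B[1][2] = -1 + -5 = -6, A[2][2] + B[2][2] = 10 + 10 = 20) = -6 (attained at k = 1)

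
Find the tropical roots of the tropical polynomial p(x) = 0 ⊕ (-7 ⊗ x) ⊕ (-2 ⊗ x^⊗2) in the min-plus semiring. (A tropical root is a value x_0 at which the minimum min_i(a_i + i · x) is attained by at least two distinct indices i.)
Roots: {-5, 7}

Each tropical root is a break point of the lower envelope of the lines y = a_i + i · x (there are 3 lines, with slopes 0, 1, ..., 2). Only the lines that attain the minimum somewhere contribute to roots; other lines are dominated. Here the surviving (envelope) indices are i = 2, i = 1, i = 0.
Intersections between consecutive envelope lines give the roots: for adjacent envelope indices i < j the intersection is x = (a_i − a_j) / (j − i). Reading off the sorted break points: {-5, 7}.
Verification: at each break x_0, at least two indices attain the minimum of min_i(a_i + i · x_0).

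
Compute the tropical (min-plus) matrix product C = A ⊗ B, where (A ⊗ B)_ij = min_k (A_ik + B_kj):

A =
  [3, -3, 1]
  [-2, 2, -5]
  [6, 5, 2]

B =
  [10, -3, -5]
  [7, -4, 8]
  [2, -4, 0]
A ⊗ B =
  [3, -7, -2]
  [-3, -9, -7]
  [4, -2, 1]

Apply the min-plus product entry-by-entry:
  C[0][0] = min over k of (A[0][0] + B[0][0] = 3 + 10 = 13, A[0][1] + B[1][0] = -3 + 7 = 4, A[0][2] + B[2][0] = 1 + 2 = 3) = 3 (attained at k = 2)
  C[0][1] = min over k of (A[0][0] + B[0][1] = 3 + -3 = 0, A[0][1] + B[1][1] = -3 + -4 = -7, A[0][2] + B[2][1] = 1 + -4 = -3) = -7 (attained at k = 1)
  C[0][2] = min over k of (A[0][0] + B[0][2] = 3 + -5 = -2, A[0][1] + B[1][2] = -3 + 8 = 5, A[0][2] + B[2][2] = 1 + 0 = 1) = -2 (attained at k = 0)
  C[1][0] = min over k of (A[1][0] + B[0][0] = -2 + 10 = 8, A[1][1] + B[1][0] = 2 + 7 = 9, A[1][2] + B[2][0] = -5 + 2 = -3) = -3 (attained at k = 2)
  C[1][1] = min over k of (A[1][0] + B[0][1] = -2 + -3 = -5, A[1][1] + B[1][1] = 2 + -4 = -2, A[1][2] + B[2][1] = -5 + -4 = -9) = -9 (attained at k = 2)
  C[1][2] = min over k of (A[1][0] + B[0][2] = -2 + -5 = -7, A[1][1] + B[1][2] = 2 + 8 = 10, A[1][2] + B[2][2] = -5 + 0 = -5) = -7 (attained at k = 0)
  C[2][0] = min over k of (A[2][0] + B[0][0] = 6 + 10 = 16, A[2][1] + B[1][0] = 5 + 7 = 12, A[2][2] + B[2][0] = 2 + 2 = 4) = 4 (attained at k = 2)
  C[2][1] = min over k of (A[2][0] + B[0][1] = 6 + -3 = 3, A[2][1] + B[1][1] = 5 + -4 = 1, A[2][2] + B[2][1] = 2 + -4 = -2) = -2 (attained at k = 2)
  C[2][2] = min over k of (A[2][0] + B[0][2] = 6 + -5 = 1, A[2][1] + B[1][2] = 5 + 8 = 13, A[2][2] + B[2][2] = 2 + 0 = 2) = 1 (attained at k = 0)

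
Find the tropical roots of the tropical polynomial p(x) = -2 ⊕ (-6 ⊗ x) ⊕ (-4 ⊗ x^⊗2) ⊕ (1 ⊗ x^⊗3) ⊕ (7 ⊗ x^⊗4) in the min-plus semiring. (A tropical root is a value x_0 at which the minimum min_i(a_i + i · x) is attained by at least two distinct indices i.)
Roots: {-6, -5, -2, 4}

Each tropical root is a break point of the lower envelope of the lines y = a_i + i · x (there are 5 lines, with slopes 0, 1, ..., 4). Only the lines that attain the minimum somewhere contribute to roots; other lines are dominated. Here the surviving (envelope) indices are i = 4, i = 3, i = 2, i = 1, i = 0.
Intersections between consecutive envelope lines give the roots: for adjacent envelope indices i < j the intersection is x = (a_i − a_j) / (j − i). Reading off the sorted break points: {-6, -5, -2, 4}.
Verification: at each break x_0, at least two indices attain the minimum of min_i(a_i + i · x_0).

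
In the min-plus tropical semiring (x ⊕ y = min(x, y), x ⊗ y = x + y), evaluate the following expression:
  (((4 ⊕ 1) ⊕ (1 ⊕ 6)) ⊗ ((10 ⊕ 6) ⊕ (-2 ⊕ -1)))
(((4 ⊕ 1) ⊕ (1 ⊕ 6)) ⊗ ((10 ⊕ 6) ⊕ (-2 ⊕ -1))) = -1

Expand innermost to outermost. Recall ⊕ takes the minimum of its arguments and ⊗ takes their sum. Working out the expression (((4 ⊕ 1) ⊕ (1 ⊕ 6)) ⊗ ((10 ⊕ 6) ⊕ (-2 ⊕ -1))) gives -1.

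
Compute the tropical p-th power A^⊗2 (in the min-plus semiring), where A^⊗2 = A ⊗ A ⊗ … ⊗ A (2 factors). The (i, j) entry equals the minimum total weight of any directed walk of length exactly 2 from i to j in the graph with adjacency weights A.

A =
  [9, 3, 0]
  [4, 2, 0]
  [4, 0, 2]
A^⊗2 =
  [4, 0, 2]
  [4, 0, 2]
  [4, 2, 0]

Each entry (A^⊗2)_ij equals the minimum over all length-2 walks i = v_0 → v_1 → … → v_2 = j of Σ_t A[v_t][v_{t+1}]. For example, for (i, j) = (0, 2) we minimise over 3 possible intermediate vertex sequences; the minimum is 2, attained along the walk 0 → 2 → 2.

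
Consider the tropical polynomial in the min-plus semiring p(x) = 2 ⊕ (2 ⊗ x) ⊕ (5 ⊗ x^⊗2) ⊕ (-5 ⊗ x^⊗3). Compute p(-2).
p(-2) = -11

A tropical monomial a ⊗ x^⊗i evaluates to a + i · x. Evaluating each term at x = -2:
  Term 0 contributes 2 + 0 · -2 = 2
  Term 1 contributes 2 + 1 · -2 = 0
  Term 2 contributes 5 + 2 · -2 = 1
  Term 3 contributes -5 + 3 · -2 = -11
p(-2) = ⊕ of these = min[2, 0, 1, -11] = -11.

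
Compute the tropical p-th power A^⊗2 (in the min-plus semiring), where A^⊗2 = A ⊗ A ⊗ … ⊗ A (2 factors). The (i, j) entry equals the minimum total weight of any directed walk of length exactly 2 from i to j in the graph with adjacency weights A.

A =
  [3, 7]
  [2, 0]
A^⊗2 =
  [6, 7]
  [2, 0]

Each entry (A^⊗2)_ij equals the minimum over all length-2 walks i = v_0 → v_1 → … → v_2 = j of Σ_t A[v_t][v_{t+1}]. For example, for (i, j) = (0, 1) we minimise over 2 possible intermediate vertex sequences; the minimum is 7, attained along the walk 0 → 1 → 1.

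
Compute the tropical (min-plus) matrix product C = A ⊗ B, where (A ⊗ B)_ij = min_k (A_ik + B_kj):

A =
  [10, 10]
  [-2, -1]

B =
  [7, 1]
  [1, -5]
A ⊗ B =
  [11, 5]
  [0, -6]

Apply the min-plus product entry-by-entry:
  C[0][0] = min over k of (A[0][0] + B[0][0] = 10 + 7 = 17, A[0][1] + B[1][0] = 10 + 1 = 11) = 11 (attained at k = 1)
  C[0][1] = min over k of (A[0][0] + B[0][1] = 10 + 1 = 11, A[0][1] + B[1][1] = 10 + -5 = 5) = 5 (attained at k = 1)
  C[1][0] = min over k of (A[1][0] + B[0][0] = -2 + 7 = 5, A[1][1] + B[1][0] = -1 + 1 = 0) = 0 (attained at k = 1)
  C[1][1] = min over k of (A[1][0] + B[0][1] = -2 + 1 = -1, A[1][1] + B[1][1] = -1 + -5 = -6) = -6 (attained at k = 1)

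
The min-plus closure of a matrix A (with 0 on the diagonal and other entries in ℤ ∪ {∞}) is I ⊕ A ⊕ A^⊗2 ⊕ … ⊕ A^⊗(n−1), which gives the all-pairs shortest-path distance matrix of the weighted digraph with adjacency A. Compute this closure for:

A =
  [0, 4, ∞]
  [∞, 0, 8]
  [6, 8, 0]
Closure =
  [0, 4, 12]
  [14, 0, 8]
  [6, 8, 0]

This is the Floyd-Warshall all-pairs shortest-path computation. For each intermediate vertex k = 0, 1, …, 2, update dist[i][j] ← min(dist[i][j], dist[i][k] + dist[k][j]). The final matrix gives, for each (i, j), the minimum total weight of any directed path from i to j (possibly empty when i = j).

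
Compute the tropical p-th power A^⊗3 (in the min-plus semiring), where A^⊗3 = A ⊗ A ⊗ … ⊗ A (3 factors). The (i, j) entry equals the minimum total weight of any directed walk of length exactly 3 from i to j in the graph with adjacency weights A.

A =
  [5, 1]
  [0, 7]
A^⊗3 =
  [6, 2]
  [1, 6]

Each entry (A^⊗3)_ij equals the minimum over all length-3 walks i = v_0 → v_1 → … → v_3 = j of Σ_t A[v_t][v_{t+1}]. For example, for (i, j) = (0, 1) we minimise over 4 possible intermediate vertex sequences; the minimum is 2, attained along the walk 0 → 1 → 0 → 1.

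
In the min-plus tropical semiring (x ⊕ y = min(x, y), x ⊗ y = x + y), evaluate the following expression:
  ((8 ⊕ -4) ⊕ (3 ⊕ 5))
((8 ⊕ -4) ⊕ (3 ⊕ 5)) = -4

Expand innermost to outermost. Recall ⊕ takes the minimum of its arguments and ⊗ takes their sum. Working out the expression ((8 ⊕ -4) ⊕ (3 ⊕ 5)) gives -4.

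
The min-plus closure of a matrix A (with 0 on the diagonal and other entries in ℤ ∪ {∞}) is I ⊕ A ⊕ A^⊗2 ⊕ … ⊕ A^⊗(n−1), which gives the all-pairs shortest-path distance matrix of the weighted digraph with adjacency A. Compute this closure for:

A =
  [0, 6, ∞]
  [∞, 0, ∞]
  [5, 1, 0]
Closure =
  [0, 6, ∞]
  [∞, 0, ∞]
  [5, 1, 0]

This is the Floyd-Warshall all-pairs shortest-path computation. For each intermediate vertex k = 0, 1, …, 2, update dist[i][j] ← min(dist[i][j], dist[i][k] + dist[k][j]). The final matrix gives, for each (i, j), the minimum total weight of any directed path from i to j (possibly empty when i = j).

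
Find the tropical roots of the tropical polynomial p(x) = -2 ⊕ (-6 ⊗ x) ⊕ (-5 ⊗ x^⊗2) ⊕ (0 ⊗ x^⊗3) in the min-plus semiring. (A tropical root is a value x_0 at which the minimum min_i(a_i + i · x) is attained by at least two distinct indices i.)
Roots: {-5, -1, 4}

Each tropical root is a break point of the lower envelope of the lines y = a_i + i · x (there are 4 lines, with slopes 0, 1, ..., 3). Only the lines that attain the minimum somewhere contribute to roots; other lines are dominated. Here the surviving (envelope) indices are i = 3, i = 2, i = 1, i = 0.
Intersections between consecutive envelope lines give the roots: for adjacent envelope indices i < j the intersection is x = (a_i − a_j) / (j − i). Reading off the sorted break points: {-5, -1, 4}.
Verification: at each break x_0, at least two indices attain the minimum of min_i(a_i + i · x_0).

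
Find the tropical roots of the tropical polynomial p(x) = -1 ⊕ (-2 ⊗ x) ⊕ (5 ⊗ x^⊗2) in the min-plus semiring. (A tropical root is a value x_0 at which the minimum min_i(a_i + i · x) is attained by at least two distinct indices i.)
Roots: {-7, 1}

Each tropical root is a break point of the lower envelope of the lines y = a_i + i · x (there are 3 lines, with slopes 0, 1, ..., 2). Only the lines that attain the minimum somewhere contribute to roots; other lines are dominated. Here the surviving (envelope) indices are i = 2, i = 1, i = 0.
Intersections between consecutive envelope lines give the roots: for adjacent envelope indices i < j the intersection is x = (a_i − a_j) / (j − i). Reading off the sorted break points: {-7, 1}.
Verification: at each break x_0, at least two indices attain the minimum of min_i(a_i + i · x_0).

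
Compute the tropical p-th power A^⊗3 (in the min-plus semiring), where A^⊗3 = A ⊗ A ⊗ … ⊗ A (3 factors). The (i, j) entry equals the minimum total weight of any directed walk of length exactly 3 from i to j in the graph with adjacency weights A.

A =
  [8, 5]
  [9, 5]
A^⊗3 =
  [19, 15]
  [19, 15]

Each entry (A^⊗3)_ij equals the minimum over all length-3 walks i = v_0 → v_1 → … → v_3 = j of Σ_t A[v_t][v_{t+1}]. For example, for (i, j) = (0, 1) we minimise over 4 possible intermediate vertex sequences; the minimum is 15, attained along the walk 0 → 1 → 1 → 1.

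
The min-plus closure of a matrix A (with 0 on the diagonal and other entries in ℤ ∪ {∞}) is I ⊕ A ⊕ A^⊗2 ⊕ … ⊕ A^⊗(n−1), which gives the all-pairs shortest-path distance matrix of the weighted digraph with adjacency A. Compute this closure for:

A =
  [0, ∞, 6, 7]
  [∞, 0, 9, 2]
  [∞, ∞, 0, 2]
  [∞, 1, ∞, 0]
Closure =
  [0, 8, 6, 7]
  [∞, 0, 9, 2]
  [∞, 3, 0, 2]
  [∞, 1, 10, 0]

This is the Floyd-Warshall all-pairs shortest-path computation. For each intermediate vertex k = 0, 1, …, 3, update dist[i][j] ← min(dist[i][j], dist[i][k] + dist[k][j]). The final matrix gives, for each (i, j), the minimum total weight of any directed path from i to j (possibly empty when i = j).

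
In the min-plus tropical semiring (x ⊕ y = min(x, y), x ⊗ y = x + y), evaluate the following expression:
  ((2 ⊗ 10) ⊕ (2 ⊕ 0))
((2 ⊗ 10) ⊕ (2 ⊕ 0)) = 0

Expand innermost to outermost. Recall ⊕ takes the minimum of its arguments and ⊗ takes their sum. Working out the expression ((2 ⊗ 10) ⊕ (2 ⊕ 0)) gives 0.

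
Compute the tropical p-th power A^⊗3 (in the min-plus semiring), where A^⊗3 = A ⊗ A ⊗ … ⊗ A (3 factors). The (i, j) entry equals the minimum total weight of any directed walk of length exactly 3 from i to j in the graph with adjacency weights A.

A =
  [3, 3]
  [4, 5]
A^⊗3 =
  [9, 9]
  [10, 10]

Each entry (A^⊗3)_ij equals the minimum over all length-3 walks i = v_0 → v_1 → … → v_3 = j of Σ_t A[v_t][v_{t+1}]. For example, for (i, j) = (0, 1) we minimise over 4 possible intermediate vertex sequences; the minimum is 9, attained along the walk 0 → 0 → 0 → 1.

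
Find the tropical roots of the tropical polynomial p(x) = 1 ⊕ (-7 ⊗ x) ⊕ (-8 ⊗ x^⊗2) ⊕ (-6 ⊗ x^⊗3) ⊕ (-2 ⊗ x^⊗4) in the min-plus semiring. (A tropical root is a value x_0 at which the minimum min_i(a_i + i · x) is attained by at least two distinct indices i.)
Roots: {-4, -2, 1, 8}

Each tropical root is a break point of the lower envelope of the lines y = a_i + i · x (there are 5 lines, with slopes 0, 1, ..., 4). Only the lines that attain the minimum somewhere contribute to roots; other lines are dominated. Here the surviving (envelope) indices are i = 4, i = 3, i = 2, i = 1, i = 0.
Intersections between consecutive envelope lines give the roots: for adjacent envelope indices i < j the intersection is x = (a_i − a_j) / (j − i). Reading off the sorted break points: {-4, -2, 1, 8}.
Verification: at each break x_0, at least two indices attain the minimum of min_i(a_i + i · x_0).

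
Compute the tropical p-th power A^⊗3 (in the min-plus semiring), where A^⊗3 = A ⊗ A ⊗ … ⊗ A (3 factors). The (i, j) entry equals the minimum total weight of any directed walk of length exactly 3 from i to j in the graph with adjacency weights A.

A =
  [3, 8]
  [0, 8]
A^⊗3 =
  [9, 14]
  [6, 11]

Each entry (A^⊗3)_ij equals the minimum over all length-3 walks i = v_0 → v_1 → … → v_3 = j of Σ_t A[v_t][v_{t+1}]. For example, for (i, j) = (0, 1) we minimise over 4 possible intermediate vertex sequences; the minimum is 14, attained along the walk 0 → 0 → 0 → 1.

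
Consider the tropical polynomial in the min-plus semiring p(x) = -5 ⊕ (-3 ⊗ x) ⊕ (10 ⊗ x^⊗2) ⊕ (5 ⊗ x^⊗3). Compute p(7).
p(7) = -5

A tropical monomial a ⊗ x^⊗i evaluates to a + i · x. Evaluating each term at x = 7:
  Term 0 contributes -5 + 0 · 7 = -5
  Term 1 contributes -3 + 1 · 7 = 4
  Term 2 contributes 10 + 2 · 7 = 24
  Term 3 contributes 5 + 3 · 7 = 26
p(7) = ⊕ of these = min[-5, 4, 24, 26] = -5.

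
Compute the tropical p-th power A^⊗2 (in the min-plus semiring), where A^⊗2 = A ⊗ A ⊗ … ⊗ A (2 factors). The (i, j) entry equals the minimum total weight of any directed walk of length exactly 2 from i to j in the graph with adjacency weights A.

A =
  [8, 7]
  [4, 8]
A^⊗2 =
  [11, 15]
  [12, 11]

Each entry (A^⊗2)_ij equals the minimum over all length-2 walks i = v_0 → v_1 → … → v_2 = j of Σ_t A[v_t][v_{t+1}]. For example, for (i, j) = (0, 1) we minimise over 2 possible intermediate vertex sequences; the minimum is 15, attained along the walk 0 → 0 → 1.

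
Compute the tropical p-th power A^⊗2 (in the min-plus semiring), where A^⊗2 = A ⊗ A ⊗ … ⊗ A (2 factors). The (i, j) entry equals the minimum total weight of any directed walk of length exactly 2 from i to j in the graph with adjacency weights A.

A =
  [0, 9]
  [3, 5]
A^⊗2 =
  [0, 9]
  [3, 10]

Each entry (A^⊗2)_ij equals the minimum over all length-2 walks i = v_0 → v_1 → … → v_2 = j of Σ_t A[v_t][v_{t+1}]. For example, for (i, j) = (0, 1) we minimise over 2 possible intermediate vertex sequences; the minimum is 9, attained along the walk 0 → 0 → 1.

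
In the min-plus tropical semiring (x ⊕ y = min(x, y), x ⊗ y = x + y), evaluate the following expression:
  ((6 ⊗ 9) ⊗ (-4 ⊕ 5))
((6 ⊗ 9) ⊗ (-4 ⊕ 5)) = 11

Expand innermost to outermost. Recall ⊕ takes the minimum of its arguments and ⊗ takes their sum. Working out the expression ((6 ⊗ 9) ⊗ (-4 ⊕ 5)) gives 11.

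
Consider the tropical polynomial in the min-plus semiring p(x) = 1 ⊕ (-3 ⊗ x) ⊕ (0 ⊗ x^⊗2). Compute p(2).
p(2) = -1

A tropical monomial a ⊗ x^⊗i evaluates to a + i · x. Evaluating each term at x = 2:
  Term 0 contributes 1 + 0 · 2 = 1
  Term 1 contributes -3 + 1 · 2 = -1
  Term 2 contributes 0 + 2 · 2 = 4
p(2) = ⊕ of these = min[1, -1, 4] = -1.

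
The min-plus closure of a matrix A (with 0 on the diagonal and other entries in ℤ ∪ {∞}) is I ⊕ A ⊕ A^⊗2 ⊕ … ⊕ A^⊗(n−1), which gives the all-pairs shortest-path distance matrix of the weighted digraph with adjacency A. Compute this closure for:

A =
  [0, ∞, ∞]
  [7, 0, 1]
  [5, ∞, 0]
Closure =
  [0, ∞, ∞]
  [6, 0, 1]
  [5, ∞, 0]

This is the Floyd-Warshall all-pairs shortest-path computation. For each intermediate vertex k = 0, 1, …, 2, update dist[i][j] ← min(dist[i][j], dist[i][k] + dist[k][j]). The final matrix gives, for each (i, j), the minimum total weight of any directed path from i to j (possibly empty when i = j).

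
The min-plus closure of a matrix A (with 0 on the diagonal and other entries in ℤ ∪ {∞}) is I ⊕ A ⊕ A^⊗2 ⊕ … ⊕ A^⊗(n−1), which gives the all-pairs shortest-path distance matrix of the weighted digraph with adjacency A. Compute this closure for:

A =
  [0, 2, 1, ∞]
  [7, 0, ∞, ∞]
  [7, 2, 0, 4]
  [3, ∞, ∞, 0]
Closure =
  [0, 2, 1, 5]
  [7, 0, 8, 12]
  [7, 2, 0, 4]
  [3, 5, 4, 0]

This is the Floyd-Warshall all-pairs shortest-path computation. For each intermediate vertex k = 0, 1, …, 3, update dist[i][j] ← min(dist[i][j], dist[i][k] + dist[k][j]). The final matrix gives, for each (i, j), the minimum total weight of any directed path from i to j (possibly empty when i = j).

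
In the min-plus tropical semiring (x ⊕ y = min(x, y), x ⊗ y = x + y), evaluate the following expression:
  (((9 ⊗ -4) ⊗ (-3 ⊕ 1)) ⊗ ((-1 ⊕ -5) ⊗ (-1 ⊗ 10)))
(((9 ⊗ -4) ⊗ (-3 ⊕ 1)) ⊗ ((-1 ⊕ -5) ⊗ (-1 ⊗ 10))) = 6

Expand innermost to outermost. Recall ⊕ takes the minimum of its arguments and ⊗ takes their sum. Working out the expression (((9 ⊗ -4) ⊗ (-3 ⊕ 1)) ⊗ ((-1 ⊕ -5) ⊗ (-1 ⊗ 10))) gives 6.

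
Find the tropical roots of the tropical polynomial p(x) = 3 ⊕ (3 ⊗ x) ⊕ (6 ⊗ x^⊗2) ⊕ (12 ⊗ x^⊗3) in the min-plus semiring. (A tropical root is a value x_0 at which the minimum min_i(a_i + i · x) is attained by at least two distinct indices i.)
Roots: {-6, -3, 0}

Each tropical root is a break point of the lower envelope of the lines y = a_i + i · x (there are 4 lines, with slopes 0, 1, ..., 3). Only the lines that attain the minimum somewhere contribute to roots; other lines are dominated. Here the surviving (envelope) indices are i = 3, i = 2, i = 1, i = 0.
Intersections between consecutive envelope lines give the roots: for adjacent envelope indices i < j the intersection is x = (a_i − a_j) / (j − i). Reading off the sorted break points: {-6, -3, 0}.
Verification: at each break x_0, at least two indices attain the minimum of min_i(a_i + i · x_0).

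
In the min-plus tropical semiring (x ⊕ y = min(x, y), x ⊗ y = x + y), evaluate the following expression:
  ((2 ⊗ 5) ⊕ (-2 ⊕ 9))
((2 ⊗ 5) ⊕ (-2 ⊕ 9)) = -2

Expand innermost to outermost. Recall ⊕ takes the minimum of its arguments and ⊗ takes their sum. Working out the expression ((2 ⊗ 5) ⊕ (-2 ⊕ 9)) gives -2.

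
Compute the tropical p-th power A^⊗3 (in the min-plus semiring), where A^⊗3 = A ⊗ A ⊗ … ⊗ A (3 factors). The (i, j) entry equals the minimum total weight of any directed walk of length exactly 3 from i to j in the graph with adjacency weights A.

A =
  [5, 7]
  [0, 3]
A^⊗3 =
  [10, 13]
  [6, 9]

Each entry (A^⊗3)_ij equals the minimum over all length-3 walks i = v_0 → v_1 → … → v_3 = j of Σ_t A[v_t][v_{t+1}]. For example, for (i, j) = (0, 1) we minimise over 4 possible intermediate vertex sequences; the minimum is 13, attained along the walk 0 → 1 → 1 → 1.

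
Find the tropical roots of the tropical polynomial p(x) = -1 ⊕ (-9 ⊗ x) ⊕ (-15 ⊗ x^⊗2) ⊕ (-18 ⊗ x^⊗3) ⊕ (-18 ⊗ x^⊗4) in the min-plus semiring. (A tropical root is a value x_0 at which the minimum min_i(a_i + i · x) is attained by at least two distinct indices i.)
Roots: {0, 3, 6, 8}

Each tropical root is a break point of the lower envelope of the lines y = a_i + i · x (there are 5 lines, with slopes 0, 1, ..., 4). Only the lines that attain the minimum somewhere contribute to roots; other lines are dominated. Here the surviving (envelope) indices are i = 4, i = 3, i = 2, i = 1, i = 0.
Intersections between consecutive envelope lines give the roots: for adjacent envelope indices i < j the intersection is x = (a_i − a_j) / (j − i). Reading off the sorted break points: {0, 3, 6, 8}.
Verification: at each break x_0, at least two indices attain the minimum of min_i(a_i + i · x_0).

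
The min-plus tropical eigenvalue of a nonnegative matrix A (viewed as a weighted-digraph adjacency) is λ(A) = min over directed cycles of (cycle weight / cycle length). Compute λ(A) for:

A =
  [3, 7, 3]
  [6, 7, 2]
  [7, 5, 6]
λ(A) = 3

Enumerate directed cycles and compute their means (weight / length). Sample:
  cycle 0 → 0: weight = 3, length = 1, mean = 3/1 ≈ 3.000
  cycle 1 → 1: weight = 7, length = 1, mean = 7/1 ≈ 7.000
  cycle 2 → 2: weight = 6, length = 1, mean = 6/1 ≈ 6.000
  cycle 0 → 1 → 0: weight = 13, length = 2, mean = 13/2 ≈ 6.500
  cycle 0 → 2 → 0: weight = 10, length = 2, mean = 10/2 ≈ 5.000
  cycle 1 → 0 → 1: weight = 13, length = 2, mean = 13/2 ≈ 6.500
Minimum mean = 3.000, attained e.g. along the cycle 0 → 0 with weight 3 and length 1. So λ(A) = 3/1 = 3.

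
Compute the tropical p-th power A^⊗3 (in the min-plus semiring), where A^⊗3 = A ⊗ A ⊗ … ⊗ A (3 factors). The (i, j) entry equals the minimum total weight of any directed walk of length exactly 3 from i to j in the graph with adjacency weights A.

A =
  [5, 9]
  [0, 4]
A^⊗3 =
  [13, 17]
  [8, 12]

Each entry (A^⊗3)_ij equals the minimum over all length-3 walks i = v_0 → v_1 → … → v_3 = j of Σ_t A[v_t][v_{t+1}]. For example, for (i, j) = (0, 1) we minimise over 4 possible intermediate vertex sequences; the minimum is 17, attained along the walk 0 → 1 → 1 → 1.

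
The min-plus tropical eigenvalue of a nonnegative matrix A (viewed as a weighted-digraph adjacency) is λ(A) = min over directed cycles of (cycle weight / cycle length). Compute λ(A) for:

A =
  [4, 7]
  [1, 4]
λ(A) = 4

Enumerate directed cycles and compute their means (weight / length). Sample:
  cycle 0 → 0: weight = 4, length = 1, mean = 4/1 ≈ 4.000
  cycle 1 → 1: weight = 4, length = 1, mean = 4/1 ≈ 4.000
  cycle 0 → 1 → 0: weight = 8, length = 2, mean = 8/2 ≈ 4.000
  cycle 1 → 0 → 1: weight = 8, length = 2, mean = 8/2 ≈ 4.000
Minimum mean = 4.000, attained e.g. along the cycle 0 → 0 with weight 4 and length 1. So λ(A) = 4/1 = 4.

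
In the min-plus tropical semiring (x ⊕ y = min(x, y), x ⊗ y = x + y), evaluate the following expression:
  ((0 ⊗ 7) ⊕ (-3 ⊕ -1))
((0 ⊗ 7) ⊕ (-3 ⊕ -1)) = -3

Expand innermost to outermost. Recall ⊕ takes the minimum of its arguments and ⊗ takes their sum. Working out the expression ((0 ⊗ 7) ⊕ (-3 ⊕ -1)) gives -3.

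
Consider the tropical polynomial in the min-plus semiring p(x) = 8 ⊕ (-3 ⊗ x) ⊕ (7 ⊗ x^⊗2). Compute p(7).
p(7) = 4

A tropical monomial a ⊗ x^⊗i evaluates to a + i · x. Evaluating each term at x = 7:
  Term 0 contributes 8 + 0 · 7 = 8
  Term 1 contributes -3 + 1 · 7 = 4
  Term 2 contributes 7 + 2 · 7 = 21
p(7) = ⊕ of these = min[8, 4, 21] = 4.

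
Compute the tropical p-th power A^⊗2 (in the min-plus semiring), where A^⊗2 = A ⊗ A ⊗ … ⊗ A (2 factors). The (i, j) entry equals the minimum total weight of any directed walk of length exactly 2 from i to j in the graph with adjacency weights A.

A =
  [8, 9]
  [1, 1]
A^⊗2 =
  [10, 10]
  [2, 2]

Each entry (A^⊗2)_ij equals the minimum over all length-2 walks i = v_0 → v_1 → … → v_2 = j of Σ_t A[v_t][v_{t+1}]. For example, for (i, j) = (0, 1) we minimise over 2 possible intermediate vertex sequences; the minimum is 10, attained along the walk 0 → 1 → 1.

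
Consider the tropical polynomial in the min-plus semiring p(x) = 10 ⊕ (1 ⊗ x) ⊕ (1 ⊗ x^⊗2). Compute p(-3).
p(-3) = -5

A tropical monomial a ⊗ x^⊗i evaluates to a + i · x. Evaluating each term at x = -3:
  Term 0 contributes 10 + 0 · -3 = 10
  Term 1 contributes 1 + 1 · -3 = -2
  Term 2 contributes 1 + 2 · -3 = -5
p(-3) = ⊕ of these = min[10, -2, -5] = -5.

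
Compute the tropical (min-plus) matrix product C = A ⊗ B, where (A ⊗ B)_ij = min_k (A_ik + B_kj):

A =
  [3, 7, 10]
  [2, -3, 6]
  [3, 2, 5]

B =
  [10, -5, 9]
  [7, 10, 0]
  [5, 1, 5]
A ⊗ B =
  [13, -2, 7]
  [4, -3, -3]
  [9, -2, 2]

Apply the min-plus product entry-by-entry:
  C[0][0] = min over k of (A[0][0] + B[0][0] = 3 + 10 = 13, A[0][1] + B[1][0] = 7 + 7 = 14, A[0][2] + B[2][0] = 10 + 5 = 15) = 13 (attained at k = 0)
  C[0][1] = min over k of (A[0][0] + B[0][1] = 3 + -5 = -2, A[0][1] + B[1][1] = 7 + 10 = 17, A[0][2] + B[2][1] = 10 + 1 = 11) = -2 (attained at k = 0)
  C[0][2] = min over k of (A[0][0] + B[0][2] = 3 + 9 = 12, A[0][1] + B[1][2] = 7 + 0 = 7, A[0][2] + B[2][2] = 10 + 5 = 15) = 7 (attained at k = 1)
  C[1][0] = min over k of (A[1][0] + B[0][0] = 2 + 10 = 12, A[1][1] + B[1][0] = -3 + 7 = 4, A[1][2] + B[2][0] = 6 + 5 = 11) = 4 (attained at k = 1)
  C[1][1] = min over k of (A[1][0] + B[0][1] = 2 + -5 = -3, A[1][1] + B[1][1] = -3 + 10 = 7, A[1][2] + B[2][1] = 6 + 1 = 7) = -3 (attained at k = 0)
  C[1][2] = min over k of (A[1][0] + B[0][2] = 2 + 9 = 11, A[1][1] + B[1][2] = -3 + 0 = -3, A[1][2] + B[2][2] = 6 + 5 = 11) = -3 (attained at k = 1)
  C[2][0] = min over k of (A[2][0] + B[0][0] = 3 + 10 = 13, A[2][1] + B[1][0] = 2 + 7 = 9, A[2][2] + B[2][0] = 5 + 5 = 10) = 9 (attained at k = 1)
  C[2][1] = min over k of (A[2][0] + B[0][1] = 3 + -5 = -2, A[2][1] + B[1][1] = 2 + 10 = 12, A[2][2] + B[2][1] = 5 + 1 = 6) = -2 (attained at k = 0)
  C[2][2] = min over k of (A[2][0] + B[0][2] = 3 + 9 = 12, A[2][1] + B[1][2] = 2 + 0 = 2, A[2][2] + B[2][2] = 5 + 5 = 10) = 2 (attained at k = 1)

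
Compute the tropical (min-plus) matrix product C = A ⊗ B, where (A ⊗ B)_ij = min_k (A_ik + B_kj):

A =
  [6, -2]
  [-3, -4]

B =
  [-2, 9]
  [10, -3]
A ⊗ B =
  [4, -5]
  [-5, -7]

Apply the min-plus product entry-by-entry:
  C[0][0] = min over k of (A[0][0] + B[0][0] = 6 + -2 = 4, A[0][1] + B[1][0] = -2 + 10 = 8) = 4 (attained at k = 0)
  C[0][1] = min over k of (A[0][0] + B[0][1] = 6 + 9 = 15, A[0][1] + B[1][1] = -2 + -3 = -5) = -5 (attained at k = 1)
  C[1][0] = min over k of (A[1][0] + B[0][0] = -3 + -2 = -5, A[1][1] + B[1][0] = -4 + 10 = 6) = -5 (attained at k = 0)
  C[1][1] = min over k of (A[1][0] + B[0][1] = -3 + 9 = 6, A[1][1] + B[1][1] = -4 + -3 = -7) = -7 (attained at k = 1)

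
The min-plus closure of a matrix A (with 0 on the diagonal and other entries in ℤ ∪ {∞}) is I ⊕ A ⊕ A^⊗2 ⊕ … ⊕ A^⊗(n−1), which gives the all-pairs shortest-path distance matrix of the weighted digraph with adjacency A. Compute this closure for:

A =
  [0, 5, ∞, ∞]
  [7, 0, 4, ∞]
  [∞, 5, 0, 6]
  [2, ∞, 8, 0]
Closure =
  [0, 5, 9, 15]
  [7, 0, 4, 10]
  [8, 5, 0, 6]
  [2, 7, 8, 0]

This is the Floyd-Warshall all-pairs shortest-path computation. For each intermediate vertex k = 0, 1, …, 3, update dist[i][j] ← min(dist[i][j], dist[i][k] + dist[k][j]). The final matrix gives, for each (i, j), the minimum total weight of any directed path from i to j (possibly empty when i = j).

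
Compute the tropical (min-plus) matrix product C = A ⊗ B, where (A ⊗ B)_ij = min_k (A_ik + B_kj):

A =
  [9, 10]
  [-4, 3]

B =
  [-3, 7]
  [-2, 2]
A ⊗ B =
  [6, 12]
  [-7, 3]

Apply the min-plus product entry-by-entry:
  C[0][0] = min over k of (A[0][0] + B[0][0] = 9 + -3 = 6, A[0][1] + B[1][0] = 10 + -2 = 8) = 6 (attained at k = 0)
  C[0][1] = min over k of (A[0][0] + B[0][1] = 9 + 7 = 16, A[0][1] + B[1][1] = 10 + 2 = 12) = 12 (attained at k = 1)
  C[1][0] = min over k of (A[1][0] + B[0][0] = -4 + -3 = -7, A[1][1] + B[1][0] = 3 + -2 = 1) = -7 (attained at k = 0)
  C[1][1] = min over k of (A[1][0] + B[0][1] = -4 + 7 = 3, A[1][1] + B[1][1] = 3 + 2 = 5) = 3 (attained at k = 0)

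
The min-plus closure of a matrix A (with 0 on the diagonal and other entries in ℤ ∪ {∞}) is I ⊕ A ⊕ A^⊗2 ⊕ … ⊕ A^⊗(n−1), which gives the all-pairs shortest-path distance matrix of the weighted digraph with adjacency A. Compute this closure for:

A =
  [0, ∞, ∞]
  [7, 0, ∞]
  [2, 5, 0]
Closure =
  [0, ∞, ∞]
  [7, 0, ∞]
  [2, 5, 0]

This is the Floyd-Warshall all-pairs shortest-path computation. For each intermediate vertex k = 0, 1, …, 2, update dist[i][j] ← min(dist[i][j], dist[i][k] + dist[k][j]). The final matrix gives, for each (i, j), the minimum total weight of any directed path from i to j (possibly empty when i = j).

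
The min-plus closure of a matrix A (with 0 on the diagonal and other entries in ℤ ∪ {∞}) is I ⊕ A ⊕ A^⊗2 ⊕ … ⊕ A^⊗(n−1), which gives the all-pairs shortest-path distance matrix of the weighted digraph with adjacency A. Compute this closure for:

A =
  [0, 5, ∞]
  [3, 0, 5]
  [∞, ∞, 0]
Closure =
  [0, 5, 10]
  [3, 0, 5]
  [∞, ∞, 0]

This is the Floyd-Warshall all-pairs shortest-path computation. For each intermediate vertex k = 0, 1, …, 2, update dist[i][j] ← min(dist[i][j], dist[i][k] + dist[k][j]). The final matrix gives, for each (i, j), the minimum total weight of any directed path from i to j (possibly empty when i = j).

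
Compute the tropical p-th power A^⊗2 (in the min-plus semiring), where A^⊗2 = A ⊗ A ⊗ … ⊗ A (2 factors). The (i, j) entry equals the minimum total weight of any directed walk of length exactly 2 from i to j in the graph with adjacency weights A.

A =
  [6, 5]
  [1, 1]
A^⊗2 =
  [6, 6]
  [2, 2]

Each entry (A^⊗2)_ij equals the minimum over all length-2 walks i = v_0 → v_1 → … → v_2 = j of Σ_t A[v_t][v_{t+1}]. For example, for (i, j) = (0, 1) we minimise over 2 possible intermediate vertex sequences; the minimum is 6, attained along the walk 0 → 1 → 1.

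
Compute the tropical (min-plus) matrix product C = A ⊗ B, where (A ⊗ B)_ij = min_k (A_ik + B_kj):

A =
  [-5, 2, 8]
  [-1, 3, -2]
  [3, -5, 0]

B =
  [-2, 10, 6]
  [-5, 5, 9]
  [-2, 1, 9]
A ⊗ B =
  [-7, 5, 1]
  [-4, -1, 5]
  [-10, 0, 4]

Apply the min-plus product entry-by-entry:
  C[0][0] = min over k of (A[0][0] + B[0][0] = -5 + -2 = -7, A[0][1] + B[1][0] = 2 + -5 = -3, A[0][2] + B[2][0] = 8 + -2 = 6) = -7 (attained at k = 0)
  C[0][1] = min over k of (A[0][0] + B[0][1] = -5 + 10 = 5, A[0][1] + B[1][1] = 2 + 5 = 7, A[0][2] + B[2][1] = 8 + 1 = 9) = 5 (attained at k = 0)
  C[0][2] = min over k of (A[0][0] + B[0][2] = -5 + 6 = 1, A[0][1] + B[1][2] = 2 + 9 = 11, A[0][2] + B[2][2] = 8 + 9 = 17) = 1 (attained at k = 0)
  C[1][0] = min over k of (A[1][0] + B[0][0] = -1 + -2 = -3, A[1][1] + B[1][0] = 3 + -5 = -2, A[1][2] + B[2][0] = -2 + -2 = -4) = -4 (attained at k = 2)
  C[1][1] = min over k of (A[1][0] + B[0][1] = -1 + 10 = 9, A[1][1] + B[1][1] = 3 + 5 = 8, A[1][2] + B[2][1] = -2 + 1 = -1) = -1 (attained at k = 2)
  C[1][2] = min over k of (A[1][0] + B[0][2] = -1 + 6 = 5, A[1][1] + B[1][2] = 3 + 9 = 12, A[1][2] + B[2][2] = -2 + 9 = 7) = 5 (attained at k = 0)
  C[2][0] = min over k of (A[2][0] + B[0][0] = 3 + -2 = 1, A[2][1] + B[1][0] = -5 + -5 = -10, A[2][2] + B[2][0] = 0 + -2 = -2) = -10 (attained at k = 1)
  C[2][1] = min over k of (A[2][0] + B[0][1] = 3 + 10 = 13, A[2][1] + B[1][1] = -5 + 5 = 0, A[2][2] + B[2][1] = 0 + 1 = 1) = 0 (attained at k = 1)
  C[2][2] = min over k of (A[2][0] + B[0][2] = 3 + 6 = 9, A[2][1] + B[1][2] = -5 + 9 = 4, A[2][2] + B[2][2] = 0 + 9 = 9) = 4 (attained at k = 1)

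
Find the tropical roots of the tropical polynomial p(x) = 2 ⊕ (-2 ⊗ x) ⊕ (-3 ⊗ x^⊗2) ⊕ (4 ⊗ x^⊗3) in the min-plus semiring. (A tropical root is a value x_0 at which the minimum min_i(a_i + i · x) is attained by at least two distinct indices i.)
Roots: {-7, 1, 4}

Each tropical root is a break point of the lower envelope of the lines y = a_i + i · x (there are 4 lines, with slopes 0, 1, ..., 3). Only the lines that attain the minimum somewhere contribute to roots; other lines are dominated. Here the surviving (envelope) indices are i = 3, i = 2, i = 1, i = 0.
Intersections between consecutive envelope lines give the roots: for adjacent envelope indices i < j the intersection is x = (a_i − a_j) / (j − i). Reading off the sorted break points: {-7, 1, 4}.
Verification: at each break x_0, at least two indices attain the minimum of min_i(a_i + i · x_0).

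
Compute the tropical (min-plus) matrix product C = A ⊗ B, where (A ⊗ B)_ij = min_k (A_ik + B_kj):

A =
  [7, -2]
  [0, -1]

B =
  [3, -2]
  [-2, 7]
A ⊗ B =
  [-4, 5]
  [-3, -2]

Apply the min-plus product entry-by-entry:
  C[0][0] = min over k of (A[0][0] + B[0][0] = 7 + 3 = 10, A[0][1] + B[1][0] = -2 + -2 = -4) = -4 (attained at k = 1)
  C[0][1] = min over k of (A[0][0] + B[0][1] = 7 + -2 = 5, A[0][1] + B[1][1] = -2 + 7 = 5) = 5 (attained at k = 0)
  C[1][0] = min over k of (A[1][0] + B[0][0] = 0 + 3 = 3, A[1][1] + B[1][0] = -1 + -2 = -3) = -3 (attained at k = 1)
  C[1][1] = min over k of (A[1][0] + B[0][1] = 0 + -2 = -2, A[1][1] + B[1][1] = -1 + 7 = 6) = -2 (attained at k = 0)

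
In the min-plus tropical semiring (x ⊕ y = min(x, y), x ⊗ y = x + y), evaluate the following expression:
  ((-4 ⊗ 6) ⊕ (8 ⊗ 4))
((-4 ⊗ 6) ⊕ (8 ⊗ 4)) = 2

Expand innermost to outermost. Recall ⊕ takes the minimum of its arguments and ⊗ takes their sum. Working out the expression ((-4 ⊗ 6) ⊕ (8 ⊗ 4)) gives 2.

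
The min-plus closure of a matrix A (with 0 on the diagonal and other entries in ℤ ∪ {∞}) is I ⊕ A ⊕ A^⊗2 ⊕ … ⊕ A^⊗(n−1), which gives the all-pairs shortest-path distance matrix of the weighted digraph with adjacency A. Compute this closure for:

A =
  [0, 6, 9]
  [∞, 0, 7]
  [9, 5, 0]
Closure =
  [0, 6, 9]
  [16, 0, 7]
  [9, 5, 0]

This is the Floyd-Warshall all-pairs shortest-path computation. For each intermediate vertex k = 0, 1, …, 2, update dist[i][j] ← min(dist[i][j], dist[i][k] + dist[k][j]). The final matrix gives, for each (i, j), the minimum total weight of any directed path from i to j (possibly empty when i = j).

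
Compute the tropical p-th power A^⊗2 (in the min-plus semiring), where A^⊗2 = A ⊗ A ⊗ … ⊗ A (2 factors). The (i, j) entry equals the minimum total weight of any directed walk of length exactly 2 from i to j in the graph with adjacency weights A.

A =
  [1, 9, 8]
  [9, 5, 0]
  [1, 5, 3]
A^⊗2 =
  [2, 10, 9]
  [1, 5, 3]
  [2, 8, 5]

Each entry (A^⊗2)_ij equals the minimum over all length-2 walks i = v_0 → v_1 → … → v_2 = j of Σ_t A[v_t][v_{t+1}]. For example, for (i, j) = (0, 2) we minimise over 3 possible intermediate vertex sequences; the minimum is 9, attained along the walk 0 → 0 → 2.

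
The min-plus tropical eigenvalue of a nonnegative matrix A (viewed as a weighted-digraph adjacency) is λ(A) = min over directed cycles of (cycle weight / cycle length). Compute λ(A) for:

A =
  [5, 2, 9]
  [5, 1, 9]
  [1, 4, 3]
λ(A) = 1

Enumerate directed cycles and compute their means (weight / length). Sample:
  cycle 0 → 0: weight = 5, length = 1, mean = 5/1 ≈ 5.000
  cycle 1 → 1: weight = 1, length = 1, mean = 1/1 ≈ 1.000
  cycle 2 → 2: weight = 3, length = 1, mean = 3/1 ≈ 3.000
  cycle 0 → 1 → 0: weight = 7, length = 2, mean = 7/2 ≈ 3.500
  cycle 0 → 2 → 0: weight = 10, length = 2, mean = 10/2 ≈ 5.000
  cycle 1 → 0 → 1: weight = 7, length = 2, mean = 7/2 ≈ 3.500
Minimum mean = 1.000, attained e.g. along the cycle 1 → 1 with weight 1 and length 1. So λ(A) = 1/1 = 1.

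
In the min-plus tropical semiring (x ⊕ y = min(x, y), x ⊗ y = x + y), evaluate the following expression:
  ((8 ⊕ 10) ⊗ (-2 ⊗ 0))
((8 ⊕ 10) ⊗ (-2 ⊗ 0)) = 6

Expand innermost to outermost. Recall ⊕ takes the minimum of its arguments and ⊗ takes their sum. Working out the expression ((8 ⊕ 10) ⊗ (-2 ⊗ 0)) gives 6.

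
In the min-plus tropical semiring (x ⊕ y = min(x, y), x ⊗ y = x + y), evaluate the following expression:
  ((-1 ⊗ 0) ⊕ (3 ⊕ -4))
((-1 ⊗ 0) ⊕ (3 ⊕ -4)) = -4

Expand innermost to outermost. Recall ⊕ takes the minimum of its arguments and ⊗ takes their sum. Working out the expression ((-1 ⊗ 0) ⊕ (3 ⊕ -4)) gives -4.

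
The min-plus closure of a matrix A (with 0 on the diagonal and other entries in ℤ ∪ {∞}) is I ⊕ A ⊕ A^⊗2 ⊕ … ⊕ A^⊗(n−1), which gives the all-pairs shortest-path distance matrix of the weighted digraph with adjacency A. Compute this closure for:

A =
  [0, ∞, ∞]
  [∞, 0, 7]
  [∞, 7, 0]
Closure =
  [0, ∞, ∞]
  [∞, 0, 7]
  [∞, 7, 0]

This is the Floyd-Warshall all-pairs shortest-path computation. For each intermediate vertex k = 0, 1, …, 2, update dist[i][j] ← min(dist[i][j], dist[i][k] + dist[k][j]). The final matrix gives, for each (i, j), the minimum total weight of any directed path from i to j (possibly empty when i = j).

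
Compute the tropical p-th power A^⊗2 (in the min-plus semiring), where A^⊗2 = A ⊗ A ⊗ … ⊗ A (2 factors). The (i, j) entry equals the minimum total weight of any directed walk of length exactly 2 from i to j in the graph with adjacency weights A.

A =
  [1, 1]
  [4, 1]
A^⊗2 =
  [2, 2]
  [5, 2]

Each entry (A^⊗2)_ij equals the minimum over all length-2 walks i = v_0 → v_1 → … → v_2 = j of Σ_t A[v_t][v_{t+1}]. For example, for (i, j) = (0, 1) we minimise over 2 possible intermediate vertex sequences; the minimum is 2, attained along the walk 0 → 0 → 1.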